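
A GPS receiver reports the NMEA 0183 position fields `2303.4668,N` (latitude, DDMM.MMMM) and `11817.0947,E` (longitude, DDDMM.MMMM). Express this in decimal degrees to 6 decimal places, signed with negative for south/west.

Latitude: split at 2 digits → 23° and 3.4668′; 23 + 3.4668/60 = 23.0577800
N ⇒ keep positive
Longitude: degrees = first 3 digits = 118, minutes = 17.0947; 118 + 17.0947/60 = 118.2849117
E ⇒ keep positive

23.057780, 118.284912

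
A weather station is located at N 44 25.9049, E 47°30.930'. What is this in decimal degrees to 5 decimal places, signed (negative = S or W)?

44.43175, 47.51550

Lat: 44 + 25.9049/60 = 44.431748
N → positive
Longitude: 47 + 30.93/60 = 47.515500
E → positive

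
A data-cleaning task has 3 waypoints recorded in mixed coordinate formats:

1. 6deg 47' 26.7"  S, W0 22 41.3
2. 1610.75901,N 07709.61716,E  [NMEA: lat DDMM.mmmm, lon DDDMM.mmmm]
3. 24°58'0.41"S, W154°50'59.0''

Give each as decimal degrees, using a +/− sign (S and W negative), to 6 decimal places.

1. -6.790750, -0.378139
2. 16.179317, 77.160286
3. -24.966781, -154.849722

Point 1:
  Lat: 47′ + 26.7″ = 47.44500′; 6 + 47.44500/60 = 6.7907500
  S → negative
  Lon: 0 + 22/60 + 41.3/3600 = 0.3781389
  W ⇒ negate
Point 2:
  Latitude: degrees = first 2 digits = 16, minutes = 10.75901; 16 + 10.75901/60 = 16.1793168
  N → positive
  Lon: degrees = first 3 digits = 77, minutes = 9.61716; 77 + 9.61716/60 = 77.1602860
  E → positive
Point 3:
  φ: 24 + 58/60 + 0.41/3600 = 24.9667806
  S → negative
  Longitude: 154 + 50/60 + 59/3600 = 154.8497222
  W → negative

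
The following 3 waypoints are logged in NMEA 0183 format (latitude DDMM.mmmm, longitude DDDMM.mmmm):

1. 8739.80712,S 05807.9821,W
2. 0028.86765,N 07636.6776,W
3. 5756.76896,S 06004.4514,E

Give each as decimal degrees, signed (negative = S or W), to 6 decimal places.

1. -87.663452, -58.133035
2. 0.481128, -76.611293
3. -57.946149, 60.074190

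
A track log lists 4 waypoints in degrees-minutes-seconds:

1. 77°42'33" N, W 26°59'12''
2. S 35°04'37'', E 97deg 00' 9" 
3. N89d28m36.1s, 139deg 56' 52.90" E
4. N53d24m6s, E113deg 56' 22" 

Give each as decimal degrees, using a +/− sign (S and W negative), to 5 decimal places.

Point 1:
  Lat: 77° + 42/60 + 33/3600 = 77 + 0.700000 + 0.009167 = 77.709167
  N ⇒ keep positive
  Lon: 59′ + 12″ = 59.20000′; 26 + 59.20000/60 = 26.986667
  W ⇒ negate
Point 2:
  φ: 4′ + 37″ = 4.61667′; 35 + 4.61667/60 = 35.076944
  S ⇒ negate
  Longitude: 0′ + 9″ = 0.15000′; 97 + 0.15000/60 = 97.002500
  E ⇒ keep positive
Point 3:
  φ: 89° + 28/60 + 36.1/3600 = 89 + 0.466667 + 0.010028 = 89.476694
  N → positive
  Longitude: 139° + 56/60 + 52.9/3600 = 139 + 0.933333 + 0.014694 = 139.948028
  E → positive
Point 4:
  φ: 53 + 24/60 + 6/3600 = 53.401667
  N ⇒ keep positive
  Longitude: 113 + 56/60 + 22/3600 = 113.939444
  E → positive

1. 77.70917, -26.98667
2. -35.07694, 97.00250
3. 89.47669, 139.94803
4. 53.40167, 113.93944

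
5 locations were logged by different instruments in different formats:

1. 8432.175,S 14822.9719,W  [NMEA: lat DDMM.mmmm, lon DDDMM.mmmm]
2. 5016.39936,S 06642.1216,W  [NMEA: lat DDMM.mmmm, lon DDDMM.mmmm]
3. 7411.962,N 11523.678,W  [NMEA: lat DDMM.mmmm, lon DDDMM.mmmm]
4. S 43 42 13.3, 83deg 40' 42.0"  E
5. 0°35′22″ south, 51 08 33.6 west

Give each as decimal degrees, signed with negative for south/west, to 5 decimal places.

Point 1:
  Lat: split at 2 digits → 84° and 32.175′; 84 + 32.175/60 = 84.536250
  S ⇒ negate
  λ: split at 3 digits → 148° and 22.9719′; 148 + 22.9719/60 = 148.382865
  W → negative
Point 2:
  φ: split at 2 digits → 50° and 16.39936′; 50 + 16.39936/60 = 50.273323
  hemisphere S, so the sign is −
  Longitude: split at 3 digits → 066° and 42.1216′; 66 + 42.1216/60 = 66.702027
  hemisphere W, so the sign is −
Point 3:
  Lat: degrees = first 2 digits = 74, minutes = 11.962; 74 + 11.962/60 = 74.199367
  N ⇒ keep positive
  Lon: degrees = first 3 digits = 115, minutes = 23.678; 115 + 23.678/60 = 115.394633
  W → negative
Point 4:
  Latitude: 42′ + 13.3″ = 42.22167′; 43 + 42.22167/60 = 43.703694
  S → negative
  Lon: 83 + 40/60 + 42/3600 = 83.678333
  E → positive
Point 5:
  Lat: 35′ + 22″ = 35.36667′; 0 + 35.36667/60 = 0.589444
  S → negative
  Lon: 51° + 8/60 + 33.6/3600 = 51 + 0.133333 + 0.009333 = 51.142667
  hemisphere W, so the sign is −

1. -84.53625, -148.38287
2. -50.27332, -66.70203
3. 74.19937, -115.39463
4. -43.70369, 83.67833
5. -0.58944, -51.14267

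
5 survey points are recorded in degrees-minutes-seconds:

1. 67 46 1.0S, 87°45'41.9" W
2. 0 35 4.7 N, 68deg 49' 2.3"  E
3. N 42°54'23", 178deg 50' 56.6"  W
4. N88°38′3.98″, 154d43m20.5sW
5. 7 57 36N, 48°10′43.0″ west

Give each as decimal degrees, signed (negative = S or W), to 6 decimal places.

Point 1:
  Latitude: 67° + 46/60 + 1/3600 = 67 + 0.766667 + 0.000278 = 67.7669444
  S → negative
  λ: 45′ + 41.9″ = 45.69833′; 87 + 45.69833/60 = 87.7616389
  W ⇒ negate
Point 2:
  φ: 35′ + 4.7″ = 35.07833′; 0 + 35.07833/60 = 0.5846389
  N → positive
  Longitude: 68 + 49/60 + 2.3/3600 = 68.8173056
  E ⇒ keep positive
Point 3:
  Latitude: 42 + 54/60 + 23/3600 = 42.9063889
  N → positive
  λ: 50′ + 56.6″ = 50.94333′; 178 + 50.94333/60 = 178.8490556
  hemisphere W, so the sign is −
Point 4:
  φ: 88° + 38/60 + 3.98/3600 = 88 + 0.633333 + 0.001106 = 88.6344389
  N ⇒ keep positive
  Longitude: 154 + 43/60 + 20.5/3600 = 154.7223611
  W ⇒ negate
Point 5:
  φ: 7 + 57/60 + 36/3600 = 7.9600000
  N → positive
  λ: 10′ + 43″ = 10.71667′; 48 + 10.71667/60 = 48.1786111
  W → negative

1. -67.766944, -87.761639
2. 0.584639, 68.817306
3. 42.906389, -178.849056
4. 88.634439, -154.722361
5. 7.960000, -48.178611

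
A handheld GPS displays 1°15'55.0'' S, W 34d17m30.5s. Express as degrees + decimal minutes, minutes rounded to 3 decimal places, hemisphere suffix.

1° 15.917′ S, 34° 17.508′ W

Latitude: 15 + 55/60 = 15.91667′
Longitude: seconds/60 = 0.50833; minutes = 17 + 0.50833 = 17.50833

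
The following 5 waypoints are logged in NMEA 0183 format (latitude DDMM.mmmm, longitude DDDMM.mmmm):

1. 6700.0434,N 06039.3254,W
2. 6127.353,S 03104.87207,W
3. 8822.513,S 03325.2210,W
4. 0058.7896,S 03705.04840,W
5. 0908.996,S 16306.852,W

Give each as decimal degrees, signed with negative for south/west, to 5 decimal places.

Point 1:
  Lat: split at 2 digits → 67° and 0.0434′; 67 + 0.0434/60 = 67.000723
  N ⇒ keep positive
  λ: degrees = first 3 digits = 60, minutes = 39.3254; 60 + 39.3254/60 = 60.655423
  hemisphere W, so the sign is −
Point 2:
  φ: split at 2 digits → 61° and 27.353′; 61 + 27.353/60 = 61.455883
  S ⇒ negate
  Longitude: split at 3 digits → 031° and 4.87207′; 31 + 4.87207/60 = 31.081201
  hemisphere W, so the sign is −
Point 3:
  Lat: degrees = first 2 digits = 88, minutes = 22.513; 88 + 22.513/60 = 88.375217
  hemisphere S, so the sign is −
  λ: split at 3 digits → 033° and 25.221′; 33 + 25.221/60 = 33.420350
  W ⇒ negate
Point 4:
  Latitude: degrees = first 2 digits = 0, minutes = 58.7896; 0 + 58.7896/60 = 0.979827
  hemisphere S, so the sign is −
  Longitude: degrees = first 3 digits = 37, minutes = 5.0484; 37 + 5.0484/60 = 37.084140
  W ⇒ negate
Point 5:
  Latitude: split at 2 digits → 09° and 8.996′; 9 + 8.996/60 = 9.149933
  S → negative
  Lon: split at 3 digits → 163° and 6.852′; 163 + 6.852/60 = 163.114200
  W → negative

1. 67.00072, -60.65542
2. -61.45588, -31.08120
3. -88.37522, -33.42035
4. -0.97983, -37.08414
5. -9.14993, -163.11420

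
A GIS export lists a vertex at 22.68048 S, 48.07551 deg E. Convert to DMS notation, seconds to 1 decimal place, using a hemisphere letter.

φ: whole degrees 22; 40.82880′ → 40′ and 49.728″
Longitude: 0.075510° → 4.53060′; 0.53060 × 60 = 31.836″

22°40′49.7″ S, 48°04′31.8″ E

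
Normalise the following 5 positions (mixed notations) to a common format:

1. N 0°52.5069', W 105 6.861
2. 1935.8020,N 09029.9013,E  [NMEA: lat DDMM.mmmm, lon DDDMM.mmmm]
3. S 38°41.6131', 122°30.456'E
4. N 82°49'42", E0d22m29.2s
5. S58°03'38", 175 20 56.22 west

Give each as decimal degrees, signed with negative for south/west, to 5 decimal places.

Point 1:
  Latitude: 52.5069′ = 0.875115°; total 0.875115
  N → positive
  Longitude: 6.861′ = 0.114350°; total 105.114350
  hemisphere W, so the sign is −
Point 2:
  φ: degrees = first 2 digits = 19, minutes = 35.802; 19 + 35.802/60 = 19.596700
  N ⇒ keep positive
  Lon: degrees = first 3 digits = 90, minutes = 29.9013; 90 + 29.9013/60 = 90.498355
  E → positive
Point 3:
  φ: 38 + 41.6131/60 = 38.693552
  S ⇒ negate
  λ: 30.456′ = 0.507600°; total 122.507600
  E → positive
Point 4:
  Lat: 82° + 49/60 + 42/3600 = 82 + 0.816667 + 0.011667 = 82.828333
  N ⇒ keep positive
  Lon: 22′ + 29.2″ = 22.48667′; 0 + 22.48667/60 = 0.374778
  E → positive
Point 5:
  Latitude: 58° + 3/60 + 38/3600 = 58 + 0.050000 + 0.010556 = 58.060556
  hemisphere S, so the sign is −
  λ: 175° + 20/60 + 56.22/3600 = 175 + 0.333333 + 0.015617 = 175.348950
  W → negative

1. 0.87512, -105.11435
2. 19.59670, 90.49836
3. -38.69355, 122.50760
4. 82.82833, 0.37478
5. -58.06056, -175.34895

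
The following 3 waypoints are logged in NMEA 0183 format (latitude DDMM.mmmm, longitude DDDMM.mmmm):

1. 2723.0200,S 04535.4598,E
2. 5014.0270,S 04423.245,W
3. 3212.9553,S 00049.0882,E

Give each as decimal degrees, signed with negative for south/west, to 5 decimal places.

Point 1:
  φ: split at 2 digits → 27° and 23.02′; 27 + 23.02/60 = 27.383667
  S → negative
  Lon: degrees = first 3 digits = 45, minutes = 35.4598; 45 + 35.4598/60 = 45.590997
  E → positive
Point 2:
  Latitude: split at 2 digits → 50° and 14.027′; 50 + 14.027/60 = 50.233783
  S ⇒ negate
  Lon: split at 3 digits → 044° and 23.245′; 44 + 23.245/60 = 44.387417
  hemisphere W, so the sign is −
Point 3:
  Latitude: split at 2 digits → 32° and 12.9553′; 32 + 12.9553/60 = 32.215922
  S ⇒ negate
  Lon: degrees = first 3 digits = 0, minutes = 49.0882; 0 + 49.0882/60 = 0.818137
  E → positive

1. -27.38367, 45.59100
2. -50.23378, -44.38742
3. -32.21592, 0.81814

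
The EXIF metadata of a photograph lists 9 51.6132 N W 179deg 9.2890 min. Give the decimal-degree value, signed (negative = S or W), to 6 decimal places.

9.860220, -179.154817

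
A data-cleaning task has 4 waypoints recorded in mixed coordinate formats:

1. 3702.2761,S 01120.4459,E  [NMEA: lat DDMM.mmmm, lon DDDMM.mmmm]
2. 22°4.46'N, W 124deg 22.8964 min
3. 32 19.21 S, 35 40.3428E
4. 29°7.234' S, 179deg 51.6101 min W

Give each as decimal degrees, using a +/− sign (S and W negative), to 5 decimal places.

Point 1:
  φ: degrees = first 2 digits = 37, minutes = 2.2761; 37 + 2.2761/60 = 37.037935
  S ⇒ negate
  Lon: degrees = first 3 digits = 11, minutes = 20.4459; 11 + 20.4459/60 = 11.340765
  E ⇒ keep positive
Point 2:
  Lat: 4.46′ = 0.074333°; total 22.074333
  N ⇒ keep positive
  Longitude: 22.8964′ = 0.381607°; total 124.381607
  W ⇒ negate
Point 3:
  φ: 32 + 19.21/60 = 32.320167
  S → negative
  Lon: 40.3428′ = 0.672380°; total 35.672380
  E → positive
Point 4:
  φ: 29 + 7.234/60 = 29.120567
  S ⇒ negate
  λ: 51.6101′ = 0.860168°; total 179.860168
  W → negative

1. -37.03794, 11.34077
2. 22.07433, -124.38161
3. -32.32017, 35.67238
4. -29.12057, -179.86017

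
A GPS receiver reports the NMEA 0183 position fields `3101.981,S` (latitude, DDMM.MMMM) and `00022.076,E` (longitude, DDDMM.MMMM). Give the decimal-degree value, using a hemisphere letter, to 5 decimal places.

31.03302° S, 0.36793° E

φ: split at 2 digits → 31° and 1.981′; 31 + 1.981/60 = 31.033017
Lon: degrees = first 3 digits = 0, minutes = 22.076; 0 + 22.076/60 = 0.367933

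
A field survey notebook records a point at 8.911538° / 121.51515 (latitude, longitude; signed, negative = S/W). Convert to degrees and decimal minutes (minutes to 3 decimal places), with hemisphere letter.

8° 54.692′ N, 121° 30.909′ E

φ: minutes = (8.911538 − 8) × 60 = 54.69228
Lon: fractional part 0.515150 → 30.90900 minutes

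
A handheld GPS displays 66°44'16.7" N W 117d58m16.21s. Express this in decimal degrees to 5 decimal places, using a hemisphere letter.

Lat: 66 + 44/60 + 16.7/3600 = 66.737972
λ: 58′ + 16.21″ = 58.27017′; 117 + 58.27017/60 = 117.971169

66.73797° N, 117.97117° W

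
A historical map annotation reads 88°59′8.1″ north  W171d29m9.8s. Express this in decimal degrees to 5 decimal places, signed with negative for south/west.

88.98558, -171.48606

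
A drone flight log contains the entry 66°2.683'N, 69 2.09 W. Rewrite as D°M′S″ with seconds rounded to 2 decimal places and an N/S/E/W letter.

φ: 2.68300′ → 2′ and 0.68300 × 60 = 40.9800″
Lon: 2.09000′ → 2′ and 0.09000 × 60 = 5.4000″

66°02′40.98″ N, 69°02′5.40″ W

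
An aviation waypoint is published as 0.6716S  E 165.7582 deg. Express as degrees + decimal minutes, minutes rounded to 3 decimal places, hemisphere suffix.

Latitude: 0° + 0.671600 × 60 = 0° 40.29600′
Longitude: minutes = (165.758200 − 165) × 60 = 45.49200

0° 40.296′ S, 165° 45.492′ E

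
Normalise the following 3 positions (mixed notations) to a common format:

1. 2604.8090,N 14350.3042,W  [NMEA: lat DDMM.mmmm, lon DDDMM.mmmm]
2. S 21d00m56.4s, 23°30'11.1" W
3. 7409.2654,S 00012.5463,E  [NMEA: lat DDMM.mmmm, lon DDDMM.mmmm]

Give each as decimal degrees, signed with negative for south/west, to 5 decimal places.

1. 26.08015, -143.83840
2. -21.01567, -23.50308
3. -74.15442, 0.20911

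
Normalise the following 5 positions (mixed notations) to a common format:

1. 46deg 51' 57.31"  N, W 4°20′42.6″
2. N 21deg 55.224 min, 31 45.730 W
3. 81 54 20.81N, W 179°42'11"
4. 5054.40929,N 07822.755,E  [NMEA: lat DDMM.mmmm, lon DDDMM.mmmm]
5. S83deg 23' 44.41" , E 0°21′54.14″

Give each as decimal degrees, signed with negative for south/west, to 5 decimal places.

1. 46.86592, -4.34517
2. 21.92040, -31.76217
3. 81.90578, -179.70306
4. 50.90682, 78.37925
5. -83.39567, 0.36504

Point 1:
  φ: 46° + 51/60 + 57.31/3600 = 46 + 0.850000 + 0.015919 = 46.865919
  N ⇒ keep positive
  Longitude: 4° + 20/60 + 42.6/3600 = 4 + 0.333333 + 0.011833 = 4.345167
  W → negative
Point 2:
  φ: 21 + 55.224/60 = 21.920400
  N → positive
  Lon: 45.73′ = 0.762167°; total 31.762167
  hemisphere W, so the sign is −
Point 3:
  φ: 81° + 54/60 + 20.81/3600 = 81 + 0.900000 + 0.005781 = 81.905781
  N → positive
  Longitude: 179 + 42/60 + 11/3600 = 179.703056
  W → negative
Point 4:
  Latitude: degrees = first 2 digits = 50, minutes = 54.40929; 50 + 54.40929/60 = 50.906822
  N → positive
  Lon: degrees = first 3 digits = 78, minutes = 22.755; 78 + 22.755/60 = 78.379250
  E → positive
Point 5:
  Lat: 23′ + 44.41″ = 23.74017′; 83 + 23.74017/60 = 83.395669
  hemisphere S, so the sign is −
  Lon: 0° + 21/60 + 54.14/3600 = 0 + 0.350000 + 0.015039 = 0.365039
  E ⇒ keep positive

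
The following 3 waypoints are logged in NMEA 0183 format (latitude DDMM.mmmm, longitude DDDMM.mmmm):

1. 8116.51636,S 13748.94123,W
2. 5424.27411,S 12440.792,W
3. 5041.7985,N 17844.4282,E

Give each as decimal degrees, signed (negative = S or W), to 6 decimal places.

Point 1:
  Lat: degrees = first 2 digits = 81, minutes = 16.51636; 81 + 16.51636/60 = 81.2752727
  S → negative
  Lon: split at 3 digits → 137° and 48.94123′; 137 + 48.94123/60 = 137.8156872
  W → negative
Point 2:
  φ: split at 2 digits → 54° and 24.27411′; 54 + 24.27411/60 = 54.4045685
  hemisphere S, so the sign is −
  Longitude: degrees = first 3 digits = 124, minutes = 40.792; 124 + 40.792/60 = 124.6798667
  hemisphere W, so the sign is −
Point 3:
  Latitude: degrees = first 2 digits = 50, minutes = 41.7985; 50 + 41.7985/60 = 50.6966417
  N ⇒ keep positive
  Lon: degrees = first 3 digits = 178, minutes = 44.4282; 178 + 44.4282/60 = 178.7404700
  E → positive

1. -81.275273, -137.815687
2. -54.404569, -124.679867
3. 50.696642, 178.740470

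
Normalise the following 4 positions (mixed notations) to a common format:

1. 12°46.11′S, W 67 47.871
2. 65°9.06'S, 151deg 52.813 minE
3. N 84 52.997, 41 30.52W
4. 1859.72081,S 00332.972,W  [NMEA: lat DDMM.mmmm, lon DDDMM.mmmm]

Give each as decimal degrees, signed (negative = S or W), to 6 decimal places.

1. -12.768500, -67.797850
2. -65.151000, 151.880217
3. 84.883283, -41.508667
4. -18.995347, -3.549533

Point 1:
  φ: 12 + 46.11/60 = 12.7685000
  hemisphere S, so the sign is −
  λ: 47.871′ = 0.797850°; total 67.7978500
  W ⇒ negate
Point 2:
  φ: 65 + 9.06/60 = 65.1510000
  S → negative
  λ: 151 + 52.813/60 = 151.8802167
  E → positive
Point 3:
  Lat: 84 + 52.997/60 = 84.8832833
  N → positive
  λ: 41 + 30.52/60 = 41.5086667
  W ⇒ negate
Point 4:
  Lat: degrees = first 2 digits = 18, minutes = 59.72081; 18 + 59.72081/60 = 18.9953468
  hemisphere S, so the sign is −
  Lon: split at 3 digits → 003° and 32.972′; 3 + 32.972/60 = 3.5495333
  W → negative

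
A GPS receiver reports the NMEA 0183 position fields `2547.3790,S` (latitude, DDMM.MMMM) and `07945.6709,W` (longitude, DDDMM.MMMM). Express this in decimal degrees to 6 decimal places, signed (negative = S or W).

φ: degrees = first 2 digits = 25, minutes = 47.379; 25 + 47.379/60 = 25.7896500
S → negative
Lon: split at 3 digits → 079° and 45.6709′; 79 + 45.6709/60 = 79.7611817
W → negative

-25.789650, -79.761182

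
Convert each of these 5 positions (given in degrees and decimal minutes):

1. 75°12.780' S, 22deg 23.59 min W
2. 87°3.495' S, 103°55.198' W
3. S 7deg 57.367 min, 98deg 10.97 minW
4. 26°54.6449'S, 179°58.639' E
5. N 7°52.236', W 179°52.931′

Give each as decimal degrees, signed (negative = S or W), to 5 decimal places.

Point 1:
  Latitude: 12.78′ = 0.213000°; total 75.213000
  S → negative
  λ: 23.59′ = 0.393167°; total 22.393167
  W ⇒ negate
Point 2:
  φ: 3.495′ = 0.058250°; total 87.058250
  S ⇒ negate
  Lon: 55.198′ = 0.919967°; total 103.919967
  W ⇒ negate
Point 3:
  Latitude: 57.367′ = 0.956117°; total 7.956117
  S ⇒ negate
  λ: 10.97′ = 0.182833°; total 98.182833
  hemisphere W, so the sign is −
Point 4:
  Latitude: 26 + 54.6449/60 = 26.910748
  S → negative
  Lon: 58.639′ = 0.977317°; total 179.977317
  E ⇒ keep positive
Point 5:
  φ: 52.236′ = 0.870600°; total 7.870600
  N → positive
  Lon: 179 + 52.931/60 = 179.882183
  W → negative

1. -75.21300, -22.39317
2. -87.05825, -103.91997
3. -7.95612, -98.18283
4. -26.91075, 179.97732
5. 7.87060, -179.88218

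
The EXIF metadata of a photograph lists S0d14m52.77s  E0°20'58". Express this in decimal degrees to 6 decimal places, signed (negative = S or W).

-0.247992, 0.349444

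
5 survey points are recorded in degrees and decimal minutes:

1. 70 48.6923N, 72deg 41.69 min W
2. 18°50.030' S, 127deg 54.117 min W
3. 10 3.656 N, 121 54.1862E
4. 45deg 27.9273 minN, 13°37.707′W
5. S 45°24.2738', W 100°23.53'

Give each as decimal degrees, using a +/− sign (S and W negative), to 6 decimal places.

Point 1:
  φ: 48.6923′ = 0.811538°; total 70.8115383
  N ⇒ keep positive
  Longitude: 72 + 41.69/60 = 72.6948333
  hemisphere W, so the sign is −
Point 2:
  φ: 18 + 50.03/60 = 18.8338333
  S → negative
  λ: 54.117′ = 0.901950°; total 127.9019500
  hemisphere W, so the sign is −
Point 3:
  Lat: 10 + 3.656/60 = 10.0609333
  N → positive
  Longitude: 54.1862′ = 0.903103°; total 121.9031033
  E → positive
Point 4:
  Latitude: 45 + 27.9273/60 = 45.4654550
  N ⇒ keep positive
  Lon: 37.707′ = 0.628450°; total 13.6284500
  W ⇒ negate
Point 5:
  Lat: 45 + 24.2738/60 = 45.4045633
  hemisphere S, so the sign is −
  Lon: 23.53′ = 0.392167°; total 100.3921667
  W ⇒ negate

1. 70.811538, -72.694833
2. -18.833833, -127.901950
3. 10.060933, 121.903103
4. 45.465455, -13.628450
5. -45.404563, -100.392167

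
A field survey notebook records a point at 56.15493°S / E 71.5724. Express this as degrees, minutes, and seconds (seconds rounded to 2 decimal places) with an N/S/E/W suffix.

56°09′17.75″ S, 71°34′20.64″ E

φ: whole degrees 56; 9.29580′ → 9′ and 17.7480″
Lon: 0.572400° → 34.34400′; 0.34400 × 60 = 20.6400″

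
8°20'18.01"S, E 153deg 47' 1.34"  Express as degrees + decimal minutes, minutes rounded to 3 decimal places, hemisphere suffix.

Lat: 20 + 18.01/60 = 20.30017′
λ: seconds/60 = 0.02233; minutes = 47 + 0.02233 = 47.02233

8° 20.300′ S, 153° 47.022′ E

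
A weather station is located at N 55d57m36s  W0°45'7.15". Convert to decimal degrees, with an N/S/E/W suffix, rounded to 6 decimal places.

55.960000° N, 0.751986° W

φ: 55° + 57/60 + 36/3600 = 55 + 0.950000 + 0.010000 = 55.9600000
Lon: 0° + 45/60 + 7.15/3600 = 0 + 0.750000 + 0.001986 = 0.7519861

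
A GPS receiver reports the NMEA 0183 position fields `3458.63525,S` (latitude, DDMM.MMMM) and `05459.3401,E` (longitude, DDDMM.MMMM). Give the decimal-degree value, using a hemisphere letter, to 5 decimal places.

34.97725° S, 54.98900° E

φ: degrees = first 2 digits = 34, minutes = 58.63525; 34 + 58.63525/60 = 34.977254
λ: split at 3 digits → 054° and 59.3401′; 54 + 59.3401/60 = 54.989002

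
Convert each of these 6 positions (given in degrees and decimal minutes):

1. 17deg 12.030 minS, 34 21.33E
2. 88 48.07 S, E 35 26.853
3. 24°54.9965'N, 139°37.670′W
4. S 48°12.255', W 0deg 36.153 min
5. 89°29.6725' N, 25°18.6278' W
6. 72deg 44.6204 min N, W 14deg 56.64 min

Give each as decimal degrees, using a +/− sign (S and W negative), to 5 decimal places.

Point 1:
  Lat: 17 + 12.03/60 = 17.200500
  S ⇒ negate
  Lon: 21.33′ = 0.355500°; total 34.355500
  E → positive
Point 2:
  φ: 48.07′ = 0.801167°; total 88.801167
  hemisphere S, so the sign is −
  Longitude: 26.853′ = 0.447550°; total 35.447550
  E ⇒ keep positive
Point 3:
  φ: 24 + 54.9965/60 = 24.916608
  N ⇒ keep positive
  Lon: 37.67′ = 0.627833°; total 139.627833
  W ⇒ negate
Point 4:
  Latitude: 12.255′ = 0.204250°; total 48.204250
  S → negative
  Lon: 0 + 36.153/60 = 0.602550
  W → negative
Point 5:
  φ: 89 + 29.6725/60 = 89.494542
  N ⇒ keep positive
  Lon: 18.6278′ = 0.310463°; total 25.310463
  hemisphere W, so the sign is −
Point 6:
  Latitude: 44.6204′ = 0.743673°; total 72.743673
  N ⇒ keep positive
  λ: 56.64′ = 0.944000°; total 14.944000
  W ⇒ negate

1. -17.20050, 34.35550
2. -88.80117, 35.44755
3. 24.91661, -139.62783
4. -48.20425, -0.60255
5. 89.49454, -25.31046
6. 72.74367, -14.94400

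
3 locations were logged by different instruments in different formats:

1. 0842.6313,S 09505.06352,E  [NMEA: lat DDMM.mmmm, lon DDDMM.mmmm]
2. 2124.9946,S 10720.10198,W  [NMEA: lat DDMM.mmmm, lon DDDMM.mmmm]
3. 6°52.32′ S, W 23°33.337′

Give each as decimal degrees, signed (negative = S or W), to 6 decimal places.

1. -8.710522, 95.084392
2. -21.416577, -107.335033
3. -6.872000, -23.555617

Point 1:
  Latitude: split at 2 digits → 08° and 42.6313′; 8 + 42.6313/60 = 8.7105217
  S ⇒ negate
  Lon: degrees = first 3 digits = 95, minutes = 5.06352; 95 + 5.06352/60 = 95.0843920
  E → positive
Point 2:
  Lat: degrees = first 2 digits = 21, minutes = 24.9946; 21 + 24.9946/60 = 21.4165767
  S ⇒ negate
  λ: degrees = first 3 digits = 107, minutes = 20.10198; 107 + 20.10198/60 = 107.3350330
  W → negative
Point 3:
  Lat: 6 + 52.32/60 = 6.8720000
  hemisphere S, so the sign is −
  Longitude: 33.337′ = 0.555617°; total 23.5556167
  W ⇒ negate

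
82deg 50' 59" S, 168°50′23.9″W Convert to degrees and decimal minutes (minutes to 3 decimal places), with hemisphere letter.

82° 50.983′ S, 168° 50.398′ W

φ: 50 + 59/60 = 50.98333′
Longitude: seconds/60 = 0.39833; minutes = 50 + 0.39833 = 50.39833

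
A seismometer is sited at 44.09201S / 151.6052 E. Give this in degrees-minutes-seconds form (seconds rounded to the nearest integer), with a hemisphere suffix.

44°05′31″ S, 151°36′19″ E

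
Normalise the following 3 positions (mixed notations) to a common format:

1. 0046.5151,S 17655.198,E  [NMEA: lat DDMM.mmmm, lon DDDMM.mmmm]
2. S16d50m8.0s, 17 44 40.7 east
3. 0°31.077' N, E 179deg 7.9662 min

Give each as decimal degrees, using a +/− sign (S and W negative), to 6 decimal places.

1. -0.775252, 176.919967
2. -16.835556, 17.744639
3. 0.517950, 179.132770

Point 1:
  Latitude: split at 2 digits → 00° and 46.5151′; 0 + 46.5151/60 = 0.7752517
  hemisphere S, so the sign is −
  Lon: degrees = first 3 digits = 176, minutes = 55.198; 176 + 55.198/60 = 176.9199667
  E → positive
Point 2:
  Latitude: 16 + 50/60 + 8/3600 = 16.8355556
  S → negative
  λ: 17 + 44/60 + 40.7/3600 = 17.7446389
  E → positive
Point 3:
  φ: 0 + 31.077/60 = 0.5179500
  N ⇒ keep positive
  λ: 7.9662′ = 0.132770°; total 179.1327700
  E → positive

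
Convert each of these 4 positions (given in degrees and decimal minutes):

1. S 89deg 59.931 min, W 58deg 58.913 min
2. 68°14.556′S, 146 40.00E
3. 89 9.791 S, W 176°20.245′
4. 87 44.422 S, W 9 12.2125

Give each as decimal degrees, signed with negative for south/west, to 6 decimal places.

1. -89.998850, -58.981883
2. -68.242600, 146.666667
3. -89.163183, -176.337417
4. -87.740367, -9.203542

Point 1:
  Latitude: 59.931′ = 0.998850°; total 89.9988500
  S → negative
  Longitude: 58.913′ = 0.981883°; total 58.9818833
  W ⇒ negate
Point 2:
  φ: 14.556′ = 0.242600°; total 68.2426000
  hemisphere S, so the sign is −
  λ: 146 + 40/60 = 146.6666667
  E → positive
Point 3:
  Latitude: 9.791′ = 0.163183°; total 89.1631833
  hemisphere S, so the sign is −
  Longitude: 20.245′ = 0.337417°; total 176.3374167
  W → negative
Point 4:
  Latitude: 44.422′ = 0.740367°; total 87.7403667
  S ⇒ negate
  Longitude: 9 + 12.2125/60 = 9.2035417
  hemisphere W, so the sign is −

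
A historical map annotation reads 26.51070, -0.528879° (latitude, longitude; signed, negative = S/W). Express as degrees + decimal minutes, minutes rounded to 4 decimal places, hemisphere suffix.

Lat: 26° + 0.510700 × 60 = 26° 30.642000′
Longitude is negative → W; |value| = 0.528879
Lon: 0° + 0.528879 × 60 = 0° 31.732740′

26° 30.6420′ N, 0° 31.7327′ W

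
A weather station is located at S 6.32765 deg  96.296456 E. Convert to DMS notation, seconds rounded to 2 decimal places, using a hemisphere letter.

6°19′39.54″ S, 96°17′47.24″ E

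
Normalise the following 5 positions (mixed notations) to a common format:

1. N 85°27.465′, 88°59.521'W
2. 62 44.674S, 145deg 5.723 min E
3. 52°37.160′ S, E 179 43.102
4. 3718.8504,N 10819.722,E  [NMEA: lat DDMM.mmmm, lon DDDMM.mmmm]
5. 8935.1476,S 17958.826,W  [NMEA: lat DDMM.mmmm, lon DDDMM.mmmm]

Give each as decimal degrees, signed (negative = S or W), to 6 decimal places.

Point 1:
  φ: 85 + 27.465/60 = 85.4577500
  N ⇒ keep positive
  λ: 59.521′ = 0.992017°; total 88.9920167
  hemisphere W, so the sign is −
Point 2:
  φ: 44.674′ = 0.744567°; total 62.7445667
  hemisphere S, so the sign is −
  Longitude: 5.723′ = 0.095383°; total 145.0953833
  E ⇒ keep positive
Point 3:
  Latitude: 37.16′ = 0.619333°; total 52.6193333
  hemisphere S, so the sign is −
  Longitude: 43.102′ = 0.718367°; total 179.7183667
  E → positive
Point 4:
  Lat: degrees = first 2 digits = 37, minutes = 18.8504; 37 + 18.8504/60 = 37.3141733
  N ⇒ keep positive
  Lon: degrees = first 3 digits = 108, minutes = 19.722; 108 + 19.722/60 = 108.3287000
  E ⇒ keep positive
Point 5:
  Lat: split at 2 digits → 89° and 35.1476′; 89 + 35.1476/60 = 89.5857933
  hemisphere S, so the sign is −
  λ: degrees = first 3 digits = 179, minutes = 58.826; 179 + 58.826/60 = 179.9804333
  W → negative

1. 85.457750, -88.992017
2. -62.744567, 145.095383
3. -52.619333, 179.718367
4. 37.314173, 108.328700
5. -89.585793, -179.980433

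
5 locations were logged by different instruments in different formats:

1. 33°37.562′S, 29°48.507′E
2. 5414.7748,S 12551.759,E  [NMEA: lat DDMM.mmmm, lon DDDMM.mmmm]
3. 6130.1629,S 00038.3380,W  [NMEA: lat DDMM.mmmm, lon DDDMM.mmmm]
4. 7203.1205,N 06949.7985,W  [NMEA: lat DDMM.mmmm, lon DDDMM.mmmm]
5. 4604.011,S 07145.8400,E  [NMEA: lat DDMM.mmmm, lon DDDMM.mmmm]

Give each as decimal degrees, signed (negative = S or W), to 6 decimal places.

1. -33.626033, 29.808450
2. -54.246247, 125.862650
3. -61.502715, -0.638967
4. 72.052008, -69.829975
5. -46.066850, 71.764000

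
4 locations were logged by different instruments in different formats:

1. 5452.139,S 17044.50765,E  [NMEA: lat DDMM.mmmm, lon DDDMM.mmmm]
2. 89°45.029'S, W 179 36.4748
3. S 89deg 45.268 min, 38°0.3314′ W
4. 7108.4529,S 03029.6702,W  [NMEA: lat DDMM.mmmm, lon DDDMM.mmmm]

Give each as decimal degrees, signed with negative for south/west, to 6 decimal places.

1. -54.868983, 170.741794
2. -89.750483, -179.607913
3. -89.754467, -38.005523
4. -71.140882, -30.494503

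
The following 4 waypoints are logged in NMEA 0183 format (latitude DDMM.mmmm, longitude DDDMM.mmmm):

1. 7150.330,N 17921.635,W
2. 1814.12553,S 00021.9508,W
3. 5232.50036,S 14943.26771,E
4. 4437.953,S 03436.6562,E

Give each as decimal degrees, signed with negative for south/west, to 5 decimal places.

Point 1:
  Latitude: split at 2 digits → 71° and 50.33′; 71 + 50.33/60 = 71.838833
  N → positive
  Lon: degrees = first 3 digits = 179, minutes = 21.635; 179 + 21.635/60 = 179.360583
  W → negative
Point 2:
  φ: split at 2 digits → 18° and 14.12553′; 18 + 14.12553/60 = 18.235426
  S ⇒ negate
  Lon: degrees = first 3 digits = 0, minutes = 21.9508; 0 + 21.9508/60 = 0.365847
  W → negative
Point 3:
  φ: split at 2 digits → 52° and 32.50036′; 52 + 32.50036/60 = 52.541673
  hemisphere S, so the sign is −
  Lon: degrees = first 3 digits = 149, minutes = 43.26771; 149 + 43.26771/60 = 149.721129
  E → positive
Point 4:
  φ: degrees = first 2 digits = 44, minutes = 37.953; 44 + 37.953/60 = 44.632550
  S ⇒ negate
  Lon: degrees = first 3 digits = 34, minutes = 36.6562; 34 + 36.6562/60 = 34.610937
  E ⇒ keep positive

1. 71.83883, -179.36058
2. -18.23543, -0.36585
3. -52.54167, 149.72113
4. -44.63255, 34.61094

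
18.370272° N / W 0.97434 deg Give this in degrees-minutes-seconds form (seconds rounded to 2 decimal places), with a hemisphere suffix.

Latitude: whole degrees 18; 22.21632′ → 22′ and 12.9792″
Longitude: 0.974340 × 60 = 58.46040′ → 58′, remainder × 60 = 27.6240″

18°22′12.98″ N, 0°58′27.62″ W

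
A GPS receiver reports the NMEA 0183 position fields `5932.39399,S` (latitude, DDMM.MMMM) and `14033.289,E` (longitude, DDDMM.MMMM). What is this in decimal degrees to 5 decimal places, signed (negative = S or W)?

-59.53990, 140.55482

Lat: split at 2 digits → 59° and 32.39399′; 59 + 32.39399/60 = 59.539900
hemisphere S, so the sign is −
Lon: split at 3 digits → 140° and 33.289′; 140 + 33.289/60 = 140.554817
E ⇒ keep positive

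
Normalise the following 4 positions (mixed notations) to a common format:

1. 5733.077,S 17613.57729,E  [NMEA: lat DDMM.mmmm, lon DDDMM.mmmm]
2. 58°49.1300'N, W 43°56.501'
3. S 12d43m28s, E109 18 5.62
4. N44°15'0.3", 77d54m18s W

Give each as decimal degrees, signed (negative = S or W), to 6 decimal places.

Point 1:
  φ: split at 2 digits → 57° and 33.077′; 57 + 33.077/60 = 57.5512833
  hemisphere S, so the sign is −
  Lon: degrees = first 3 digits = 176, minutes = 13.57729; 176 + 13.57729/60 = 176.2262882
  E ⇒ keep positive
Point 2:
  Latitude: 58 + 49.13/60 = 58.8188333
  N → positive
  Longitude: 43 + 56.501/60 = 43.9416833
  W → negative
Point 3:
  Lat: 43′ + 28″ = 43.46667′; 12 + 43.46667/60 = 12.7244444
  S → negative
  Longitude: 18′ + 5.62″ = 18.09367′; 109 + 18.09367/60 = 109.3015611
  E ⇒ keep positive
Point 4:
  Latitude: 15′ + 0.3″ = 15.00500′; 44 + 15.00500/60 = 44.2500833
  N ⇒ keep positive
  λ: 77° + 54/60 + 18/3600 = 77 + 0.900000 + 0.005000 = 77.9050000
  W ⇒ negate

1. -57.551283, 176.226288
2. 58.818833, -43.941683
3. -12.724444, 109.301561
4. 44.250083, -77.905000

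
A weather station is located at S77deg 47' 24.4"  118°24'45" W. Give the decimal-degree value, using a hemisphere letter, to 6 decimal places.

77.790111° S, 118.412500° W

φ: 77 + 47/60 + 24.4/3600 = 77.7901111
Lon: 118 + 24/60 + 45/3600 = 118.4125000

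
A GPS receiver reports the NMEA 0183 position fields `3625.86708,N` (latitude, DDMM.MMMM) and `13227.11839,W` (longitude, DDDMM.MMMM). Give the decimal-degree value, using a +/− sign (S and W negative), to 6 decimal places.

36.431118, -132.451973

Lat: split at 2 digits → 36° and 25.86708′; 36 + 25.86708/60 = 36.4311180
N → positive
λ: degrees = first 3 digits = 132, minutes = 27.11839; 132 + 27.11839/60 = 132.4519732
W ⇒ negate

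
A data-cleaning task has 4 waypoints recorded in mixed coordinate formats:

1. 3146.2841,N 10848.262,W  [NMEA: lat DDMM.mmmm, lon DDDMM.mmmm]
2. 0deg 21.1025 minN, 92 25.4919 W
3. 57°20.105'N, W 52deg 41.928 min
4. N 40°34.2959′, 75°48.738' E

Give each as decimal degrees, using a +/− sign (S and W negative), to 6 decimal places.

Point 1:
  φ: degrees = first 2 digits = 31, minutes = 46.2841; 31 + 46.2841/60 = 31.7714017
  N → positive
  λ: split at 3 digits → 108° and 48.262′; 108 + 48.262/60 = 108.8043667
  W → negative
Point 2:
  φ: 0 + 21.1025/60 = 0.3517083
  N ⇒ keep positive
  Longitude: 25.4919′ = 0.424865°; total 92.4248650
  hemisphere W, so the sign is −
Point 3:
  Latitude: 57 + 20.105/60 = 57.3350833
  N ⇒ keep positive
  Longitude: 52 + 41.928/60 = 52.6988000
  W ⇒ negate
Point 4:
  Lat: 34.2959′ = 0.571598°; total 40.5715983
  N → positive
  Lon: 48.738′ = 0.812300°; total 75.8123000
  E ⇒ keep positive

1. 31.771402, -108.804367
2. 0.351708, -92.424865
3. 57.335083, -52.698800
4. 40.571598, 75.812300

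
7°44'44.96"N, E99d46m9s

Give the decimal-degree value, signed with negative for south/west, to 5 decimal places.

φ: 44′ + 44.96″ = 44.74933′; 7 + 44.74933/60 = 7.745822
N → positive
Lon: 46′ + 9″ = 46.15000′; 99 + 46.15000/60 = 99.769167
E → positive

7.74582, 99.76917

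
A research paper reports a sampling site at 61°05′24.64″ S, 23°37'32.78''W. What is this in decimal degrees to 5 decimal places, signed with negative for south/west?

Latitude: 5′ + 24.64″ = 5.41067′; 61 + 5.41067/60 = 61.090178
S ⇒ negate
λ: 23 + 37/60 + 32.78/3600 = 23.625772
W ⇒ negate

-61.09018, -23.62577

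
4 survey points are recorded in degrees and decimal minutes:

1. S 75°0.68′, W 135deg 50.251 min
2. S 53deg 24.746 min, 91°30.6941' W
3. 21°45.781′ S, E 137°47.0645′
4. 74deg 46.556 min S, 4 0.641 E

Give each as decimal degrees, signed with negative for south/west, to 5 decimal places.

1. -75.01133, -135.83752
2. -53.41243, -91.51157
3. -21.76302, 137.78441
4. -74.77593, 4.01068

Point 1:
  Latitude: 0.68′ = 0.011333°; total 75.011333
  S → negative
  λ: 135 + 50.251/60 = 135.837517
  W ⇒ negate
Point 2:
  Lat: 24.746′ = 0.412433°; total 53.412433
  hemisphere S, so the sign is −
  Lon: 30.6941′ = 0.511568°; total 91.511568
  W ⇒ negate
Point 3:
  Latitude: 21 + 45.781/60 = 21.763017
  hemisphere S, so the sign is −
  λ: 47.0645′ = 0.784408°; total 137.784408
  E ⇒ keep positive
Point 4:
  Lat: 74 + 46.556/60 = 74.775933
  S ⇒ negate
  Longitude: 4 + 0.641/60 = 4.010683
  E → positive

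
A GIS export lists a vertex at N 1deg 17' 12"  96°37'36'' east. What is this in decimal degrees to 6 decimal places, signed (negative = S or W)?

1.286667, 96.626667

Lat: 17′ + 12″ = 17.20000′; 1 + 17.20000/60 = 1.2866667
N → positive
λ: 96° + 37/60 + 36/3600 = 96 + 0.616667 + 0.010000 = 96.6266667
E → positive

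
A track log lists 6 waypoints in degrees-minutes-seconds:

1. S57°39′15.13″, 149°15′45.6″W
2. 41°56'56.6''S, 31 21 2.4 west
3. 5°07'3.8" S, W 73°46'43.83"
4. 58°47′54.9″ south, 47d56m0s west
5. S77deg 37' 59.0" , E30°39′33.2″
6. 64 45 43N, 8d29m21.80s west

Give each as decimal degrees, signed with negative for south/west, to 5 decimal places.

Point 1:
  φ: 57° + 39/60 + 15.13/3600 = 57 + 0.650000 + 0.004203 = 57.654203
  S → negative
  λ: 149 + 15/60 + 45.6/3600 = 149.262667
  hemisphere W, so the sign is −
Point 2:
  Latitude: 41 + 56/60 + 56.6/3600 = 41.949056
  S ⇒ negate
  Lon: 31 + 21/60 + 2.4/3600 = 31.350667
  W ⇒ negate
Point 3:
  Latitude: 5° + 7/60 + 3.8/3600 = 5 + 0.116667 + 0.001056 = 5.117722
  S → negative
  Longitude: 46′ + 43.83″ = 46.73050′; 73 + 46.73050/60 = 73.778842
  W → negative
Point 4:
  Latitude: 47′ + 54.9″ = 47.91500′; 58 + 47.91500/60 = 58.798583
  S → negative
  Longitude: 47 + 56/60 + 0/3600 = 47.933333
  W ⇒ negate
Point 5:
  Lat: 37′ + 59″ = 37.98333′; 77 + 37.98333/60 = 77.633056
  hemisphere S, so the sign is −
  Lon: 30° + 39/60 + 33.2/3600 = 30 + 0.650000 + 0.009222 = 30.659222
  E → positive
Point 6:
  Lat: 45′ + 43″ = 45.71667′; 64 + 45.71667/60 = 64.761944
  N ⇒ keep positive
  λ: 8 + 29/60 + 21.8/3600 = 8.489389
  hemisphere W, so the sign is −

1. -57.65420, -149.26267
2. -41.94906, -31.35067
3. -5.11772, -73.77884
4. -58.79858, -47.93333
5. -77.63306, 30.65922
6. 64.76194, -8.48939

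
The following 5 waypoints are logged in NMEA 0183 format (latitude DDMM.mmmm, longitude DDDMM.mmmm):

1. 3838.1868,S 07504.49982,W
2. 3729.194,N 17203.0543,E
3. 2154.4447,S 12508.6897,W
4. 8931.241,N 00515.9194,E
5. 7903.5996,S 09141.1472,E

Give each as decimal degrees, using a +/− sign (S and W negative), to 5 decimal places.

1. -38.63645, -75.07500
2. 37.48657, 172.05091
3. -21.90741, -125.14483
4. 89.52068, 5.26532
5. -79.05999, 91.68579

Point 1:
  φ: degrees = first 2 digits = 38, minutes = 38.1868; 38 + 38.1868/60 = 38.636447
  hemisphere S, so the sign is −
  Longitude: split at 3 digits → 075° and 4.49982′; 75 + 4.49982/60 = 75.074997
  W ⇒ negate
Point 2:
  φ: split at 2 digits → 37° and 29.194′; 37 + 29.194/60 = 37.486567
  N ⇒ keep positive
  λ: split at 3 digits → 172° and 3.0543′; 172 + 3.0543/60 = 172.050905
  E ⇒ keep positive
Point 3:
  Latitude: split at 2 digits → 21° and 54.4447′; 21 + 54.4447/60 = 21.907412
  hemisphere S, so the sign is −
  λ: degrees = first 3 digits = 125, minutes = 8.6897; 125 + 8.6897/60 = 125.144828
  hemisphere W, so the sign is −
Point 4:
  φ: split at 2 digits → 89° and 31.241′; 89 + 31.241/60 = 89.520683
  N ⇒ keep positive
  Lon: degrees = first 3 digits = 5, minutes = 15.9194; 5 + 15.9194/60 = 5.265323
  E ⇒ keep positive
Point 5:
  Latitude: split at 2 digits → 79° and 3.5996′; 79 + 3.5996/60 = 79.059993
  hemisphere S, so the sign is −
  λ: split at 3 digits → 091° and 41.1472′; 91 + 41.1472/60 = 91.685787
  E ⇒ keep positive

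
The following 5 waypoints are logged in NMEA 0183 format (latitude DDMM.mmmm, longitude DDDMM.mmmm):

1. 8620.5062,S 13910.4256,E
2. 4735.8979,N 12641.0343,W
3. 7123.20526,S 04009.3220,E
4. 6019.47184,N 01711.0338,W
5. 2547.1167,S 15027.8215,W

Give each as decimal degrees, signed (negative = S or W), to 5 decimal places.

Point 1:
  Lat: degrees = first 2 digits = 86, minutes = 20.5062; 86 + 20.5062/60 = 86.341770
  S ⇒ negate
  Longitude: degrees = first 3 digits = 139, minutes = 10.4256; 139 + 10.4256/60 = 139.173760
  E ⇒ keep positive
Point 2:
  Lat: split at 2 digits → 47° and 35.8979′; 47 + 35.8979/60 = 47.598298
  N → positive
  Lon: split at 3 digits → 126° and 41.0343′; 126 + 41.0343/60 = 126.683905
  W → negative
Point 3:
  Latitude: degrees = first 2 digits = 71, minutes = 23.20526; 71 + 23.20526/60 = 71.386754
  S ⇒ negate
  Longitude: degrees = first 3 digits = 40, minutes = 9.322; 40 + 9.322/60 = 40.155367
  E → positive
Point 4:
  Lat: split at 2 digits → 60° and 19.47184′; 60 + 19.47184/60 = 60.324531
  N → positive
  λ: split at 3 digits → 017° and 11.0338′; 17 + 11.0338/60 = 17.183897
  W → negative
Point 5:
  Latitude: degrees = first 2 digits = 25, minutes = 47.1167; 25 + 47.1167/60 = 25.785278
  S → negative
  λ: degrees = first 3 digits = 150, minutes = 27.8215; 150 + 27.8215/60 = 150.463692
  W ⇒ negate

1. -86.34177, 139.17376
2. 47.59830, -126.68391
3. -71.38675, 40.15537
4. 60.32453, -17.18390
5. -25.78528, -150.46369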